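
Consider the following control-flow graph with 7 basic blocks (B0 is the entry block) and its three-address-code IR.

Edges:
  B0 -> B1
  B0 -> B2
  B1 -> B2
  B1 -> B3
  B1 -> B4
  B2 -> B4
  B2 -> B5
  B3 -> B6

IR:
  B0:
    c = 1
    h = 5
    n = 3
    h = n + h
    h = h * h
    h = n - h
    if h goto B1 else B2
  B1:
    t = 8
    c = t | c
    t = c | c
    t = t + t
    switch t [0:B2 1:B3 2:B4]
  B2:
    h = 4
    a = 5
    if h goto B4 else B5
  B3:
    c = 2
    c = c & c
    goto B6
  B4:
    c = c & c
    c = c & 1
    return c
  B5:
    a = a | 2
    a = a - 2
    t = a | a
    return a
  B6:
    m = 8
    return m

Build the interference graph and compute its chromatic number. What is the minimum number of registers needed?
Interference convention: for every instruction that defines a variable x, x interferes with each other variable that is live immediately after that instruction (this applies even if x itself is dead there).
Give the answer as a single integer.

Block summaries:
  B0: def={c,h,n} ue=∅
  B1: def={c,t} ue={c}
  B2: def={a,h} ue=∅
  B3: def={c} ue=∅
  B4: def={c} ue={c}
  B5: def={a,t} ue={a}
  B6: def={m} ue=∅

Liveness:
  live B0: ∅→{c}
  live B1: {c}→{c}
  live B2: {c}→{a,c}
  live B3: ∅→∅
  live B4: {c}→∅
  live B5: {a}→∅
  live B6: ∅→∅

Interfere edges:
  a↔{c,h,t}
  c↔{a,h,n,t}
  h↔{a,c,n}
  m↔∅
  n↔{c,h}
  t↔{a,c}

Colouring:
  lower bound: {a,c,h} mutually conflict ⇒ χ ≥ 3
  assign a→r1 c→r0 h→r2 m→r0 n→r1 t→r2 — no edge inside a register ⇒ χ ≤ 3
  χ = 3

Answer: 3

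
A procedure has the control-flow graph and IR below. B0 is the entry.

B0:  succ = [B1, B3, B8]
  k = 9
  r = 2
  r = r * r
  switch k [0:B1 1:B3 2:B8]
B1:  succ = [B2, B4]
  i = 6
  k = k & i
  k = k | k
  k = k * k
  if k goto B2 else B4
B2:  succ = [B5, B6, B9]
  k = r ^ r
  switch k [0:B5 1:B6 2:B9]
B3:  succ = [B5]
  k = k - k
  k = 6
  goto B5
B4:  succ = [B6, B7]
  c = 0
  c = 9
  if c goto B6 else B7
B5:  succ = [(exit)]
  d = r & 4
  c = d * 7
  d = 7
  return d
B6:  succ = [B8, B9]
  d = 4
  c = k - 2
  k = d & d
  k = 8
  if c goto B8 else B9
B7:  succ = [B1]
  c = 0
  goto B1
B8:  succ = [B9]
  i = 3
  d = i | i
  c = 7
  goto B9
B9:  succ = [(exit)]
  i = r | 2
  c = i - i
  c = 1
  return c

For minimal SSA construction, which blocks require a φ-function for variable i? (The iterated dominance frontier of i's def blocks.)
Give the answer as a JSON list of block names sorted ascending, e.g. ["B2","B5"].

Answer: ["B1", "B5", "B8", "B9"]

Working:
idom tree: B1←B0 B2←B1 B3←B0 B4←B1 B5←B0 B6←B1 B7←B4 B8←B0 B9←B0
Dom∩ at merges:
  B1: preds {B0,B7}: {B0} ∩ {B0,B1,B4,B7} = {B0}; idom=B0
  B5: preds {B2,B3}: {B0,B1,B2} ∩ {B0,B3} = {B0}; idom=B0
  B6: preds {B2,B4}: {B0,B1,B2} ∩ {B0,B1,B4} = {B0,B1}; idom=B1
  B8: preds {B0,B6}: {B0} ∩ {B0,B1,B6} = {B0}; idom=B0
  B9: preds {B2,B6,B8}: {B0,B1,B2} ∩ {B0,B1,B6} ∩ {B0,B8} = {B0}; idom=B0

Frontier:
  B1←B0: walk · to B0
  B1←B7: walk B7→B4→B1 to B0
  B5←B2: walk B2→B1 to B0
  B5←B3: walk B3 to B0
  B6←B2: walk B2 to B1
  B6←B4: walk B4 to B1
  B8←B0: walk · to B0
  B8←B6: walk B6→B1 to B0
  B9←B2: walk B2→B1 to B0
  B9←B6: walk B6→B1 to B0
  B9←B8: walk B8 to B0
  B0 → ∅
  B1 → {B1,B5,B8,B9}
  B2 → {B5,B6,B9}
  B3 → {B5}
  B4 → {B1,B6}
  B5 → ∅
  B6 → {B8,B9}
  B7 → {B1}
  B8 → {B9}
  B9 → ∅

φ for i: defs {B1,B8,B9}
  DF⁺ = {B1,B5,B8,B9}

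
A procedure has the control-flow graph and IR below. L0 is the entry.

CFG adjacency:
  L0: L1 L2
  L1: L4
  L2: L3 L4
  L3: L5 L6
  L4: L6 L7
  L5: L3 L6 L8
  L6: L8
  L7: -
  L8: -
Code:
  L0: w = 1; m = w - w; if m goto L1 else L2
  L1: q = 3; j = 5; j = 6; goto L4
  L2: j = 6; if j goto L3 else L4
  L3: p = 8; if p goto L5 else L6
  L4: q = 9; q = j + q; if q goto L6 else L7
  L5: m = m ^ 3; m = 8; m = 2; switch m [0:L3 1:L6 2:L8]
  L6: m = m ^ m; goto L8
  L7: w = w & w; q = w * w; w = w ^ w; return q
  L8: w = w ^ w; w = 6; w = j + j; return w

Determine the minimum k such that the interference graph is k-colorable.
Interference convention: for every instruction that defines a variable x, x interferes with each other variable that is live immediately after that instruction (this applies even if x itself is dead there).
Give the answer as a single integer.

Answer: 4

Analysis:
Block summaries:
  L0 def {m,w} use ∅
  L1 def {j,q} use ∅
  L2 def {j} use ∅
  L3 def {p} use ∅
  L4 def {q} use {j}
  L5 def {m} use {m}
  L6 def {m} use {m}
  L7 def {q,w} use {w}
  L8 def {w} use {j,w}

Liveness:
  L0 li=∅ lo={m,w}
  L1 li={m,w} lo={j,m,w}
  L2 li={m,w} lo={j,m,w}
  L3 li={j,m,w} lo={j,m,w}
  L4 li={j,m,w} lo={j,m,w}
  L5 li={j,m,w} lo={j,m,w}
  L6 li={j,m,w} lo={j,w}
  L7 li={w} lo=∅
  L8 li={j,w} lo=∅

Conflict graph:
  j: {m,p,q,w}
  m: {j,p,q,w}
  p: {j,m,w}
  q: {j,m,w}
  w: {j,m,p,q}

Registers:
  {j,m,p,w} pairwise interfere (4-clique) ⇒ χ ≥ 4
  4-colouring: c0={j}  c1={m}  c2={w}  c3={p,q}
  χ = 4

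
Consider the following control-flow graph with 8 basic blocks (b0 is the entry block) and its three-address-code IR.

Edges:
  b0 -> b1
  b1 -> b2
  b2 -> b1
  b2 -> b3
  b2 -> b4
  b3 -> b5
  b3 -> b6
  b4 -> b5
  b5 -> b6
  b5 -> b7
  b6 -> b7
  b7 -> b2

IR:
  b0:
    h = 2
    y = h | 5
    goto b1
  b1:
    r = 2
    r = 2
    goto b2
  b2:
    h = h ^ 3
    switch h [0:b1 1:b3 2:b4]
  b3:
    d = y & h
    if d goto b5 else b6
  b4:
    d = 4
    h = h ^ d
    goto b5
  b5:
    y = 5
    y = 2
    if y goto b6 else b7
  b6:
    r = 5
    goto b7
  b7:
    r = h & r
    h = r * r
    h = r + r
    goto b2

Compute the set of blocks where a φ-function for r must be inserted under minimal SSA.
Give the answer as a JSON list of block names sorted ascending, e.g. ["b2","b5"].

Answer: ["b1", "b2", "b7"]

Derivation:
idom tree: b1←b0 b2←b1 b3←b2 b4←b2 b5←b2 b6←b2 b7←b2
Dom at joins:
  b1: preds {b0,b2}: {b0} ∩ {b0,b1,b2} = {b0}; idom=b0
  b2: preds {b1,b7}: {b0,b1} ∩ {b0,b1,b2,b7} = {b0,b1}; idom=b1
  b5: preds {b3,b4}: {b0,b1,b2,b3} ∩ {b0,b1,b2,b4} = {b0,b1,b2}; idom=b2
  b6: preds {b3,b5}: {b0,b1,b2,b3} ∩ {b0,b1,b2,b5} = {b0,b1,b2}; idom=b2
  b7: preds {b5,b6}: {b0,b1,b2,b5} ∩ {b0,b1,b2,b6} = {b0,b1,b2}; idom=b2

DF derivation:
  b1←b0: walk · to b0
  b1←b2: walk b2→b1 to b0
  b2←b1: walk · to b1
  b2←b7: walk b7→b2 to b1
  b5←b3: walk b3 to b2
  b5←b4: walk b4 to b2
  b6←b3: walk b3 to b2
  b6←b5: walk b5 to b2
  b7←b5: walk b5 to b2
  b7←b6: walk b6 to b2
  b0 → ∅
  b1 → {b1}
  b2 → {b1,b2}
  b3 → {b5,b6}
  b4 → {b5}
  b5 → {b6,b7}
  b6 → {b7}
  b7 → {b2}

φ for r: defs {b1,b6,b7}
  DF⁺ = {b1,b2,b7}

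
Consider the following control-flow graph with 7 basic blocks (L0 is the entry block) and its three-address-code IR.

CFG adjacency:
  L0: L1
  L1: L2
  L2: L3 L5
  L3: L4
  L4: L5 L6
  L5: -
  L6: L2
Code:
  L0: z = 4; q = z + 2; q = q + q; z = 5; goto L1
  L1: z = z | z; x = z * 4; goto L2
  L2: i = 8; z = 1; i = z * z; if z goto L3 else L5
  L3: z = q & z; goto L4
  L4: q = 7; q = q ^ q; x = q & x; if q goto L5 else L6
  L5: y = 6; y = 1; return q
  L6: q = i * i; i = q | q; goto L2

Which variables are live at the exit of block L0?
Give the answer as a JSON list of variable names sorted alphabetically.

Answer: ["q", "z"]

Working:
Per-block:
  L0: def={q,z} ue=∅
  L1: def={x,z} ue={z}
  L2: def={i,z} ue=∅
  L3: def={z} ue={q,z}
  L4: def={q,x} ue={x}
  L5: def={y} ue={q}
  L6: def={i,q} ue={i}

Live sets:
  L0: in=∅ out={q,z}
  L1: in={q,z} out={q,x}
  L2: in={q,x} out={i,q,x,z}
  L3: in={i,q,x,z} out={i,x}
  L4: in={i,x} out={i,q,x}
  L5: in={q} out=∅
  L6: in={i,x} out={q,x}

live-out(L0) = ["q", "z"]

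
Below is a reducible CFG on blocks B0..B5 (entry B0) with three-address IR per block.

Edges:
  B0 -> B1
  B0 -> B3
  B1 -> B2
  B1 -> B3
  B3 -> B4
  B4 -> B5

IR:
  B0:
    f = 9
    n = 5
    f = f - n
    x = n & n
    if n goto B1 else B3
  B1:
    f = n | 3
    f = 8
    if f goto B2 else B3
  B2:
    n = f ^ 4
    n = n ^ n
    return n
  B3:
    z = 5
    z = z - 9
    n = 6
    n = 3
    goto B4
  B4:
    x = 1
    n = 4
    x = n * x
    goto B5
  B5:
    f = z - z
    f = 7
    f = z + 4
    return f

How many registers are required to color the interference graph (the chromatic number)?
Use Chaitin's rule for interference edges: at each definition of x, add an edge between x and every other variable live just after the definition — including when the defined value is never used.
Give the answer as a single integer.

Answer: 3

Analysis:
Block summaries:
  B0 def {f,n,x} use ∅
  B1 def {f} use {n}
  B2 def {n} use {f}
  B3 def {n,z} use ∅
  B4 def {n,x} use ∅
  B5 def {f} use {z}

Backward fixpoint:
  B0 li=∅ lo={n}
  B1 li={n} lo={f}
  B2 li={f} lo=∅
  B3 li=∅ lo={z}
  B4 li={z} lo={z}
  B5 li={z} lo=∅

Interfere edges:
  f — {n,z}
  n — {f,x,z}
  x — {n,z}
  z — {f,n,x}

Chromatic number:
  {f,n,z} pairwise interfere (3-clique) ⇒ χ ≥ 3
  assign f→R2 n→R0 x→R2 z→R1 — no edge inside a register ⇒ χ ≤ 3
  χ = 3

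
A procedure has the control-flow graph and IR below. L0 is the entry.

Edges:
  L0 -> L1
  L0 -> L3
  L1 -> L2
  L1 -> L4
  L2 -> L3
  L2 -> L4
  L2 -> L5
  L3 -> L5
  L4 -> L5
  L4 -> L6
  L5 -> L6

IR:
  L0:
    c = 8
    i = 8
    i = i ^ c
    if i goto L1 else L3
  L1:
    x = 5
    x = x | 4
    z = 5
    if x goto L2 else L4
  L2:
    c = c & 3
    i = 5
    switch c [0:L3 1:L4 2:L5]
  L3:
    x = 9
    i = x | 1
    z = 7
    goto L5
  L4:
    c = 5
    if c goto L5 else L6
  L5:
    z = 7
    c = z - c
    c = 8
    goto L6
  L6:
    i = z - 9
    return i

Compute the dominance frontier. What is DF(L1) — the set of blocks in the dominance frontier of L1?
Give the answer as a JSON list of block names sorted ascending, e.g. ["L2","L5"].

Answer: ["L3", "L5", "L6"]

Analysis:
idom tree: L1←L0 L2←L1 L3←L0 L4←L1 L5←L0 L6←L0
Join-block Dom:
  L3: preds {L0,L2}: {L0} ∩ {L0,L1,L2} = {L0}; idom=L0
  L4: preds {L1,L2}: {L0,L1} ∩ {L0,L1,L2} = {L0,L1}; idom=L1
  L5: preds {L2,L3,L4}: {L0,L1,L2} ∩ {L0,L3} ∩ {L0,L1,L4} = {L0}; idom=L0
  L6: preds {L4,L5}: {L0,L1,L4} ∩ {L0,L5} = {L0}; idom=L0

DF walk-up:
  L3←L0: walk · to L0
  L3←L2: walk L2→L1 to L0
  L4←L1: walk · to L1
  L4←L2: walk L2 to L1
  L5←L2: walk L2→L1 to L0
  L5←L3: walk L3 to L0
  L5←L4: walk L4→L1 to L0
  L6←L4: walk L4→L1 to L0
  L6←L5: walk L5 to L0
  DF(L0)=∅
  DF(L1)={L3,L5,L6}
  DF(L2)={L3,L4,L5}
  DF(L3)={L5}
  DF(L4)={L5,L6}
  DF(L5)={L6}
  DF(L6)=∅

DF(L1) = ["L3", "L5", "L6"]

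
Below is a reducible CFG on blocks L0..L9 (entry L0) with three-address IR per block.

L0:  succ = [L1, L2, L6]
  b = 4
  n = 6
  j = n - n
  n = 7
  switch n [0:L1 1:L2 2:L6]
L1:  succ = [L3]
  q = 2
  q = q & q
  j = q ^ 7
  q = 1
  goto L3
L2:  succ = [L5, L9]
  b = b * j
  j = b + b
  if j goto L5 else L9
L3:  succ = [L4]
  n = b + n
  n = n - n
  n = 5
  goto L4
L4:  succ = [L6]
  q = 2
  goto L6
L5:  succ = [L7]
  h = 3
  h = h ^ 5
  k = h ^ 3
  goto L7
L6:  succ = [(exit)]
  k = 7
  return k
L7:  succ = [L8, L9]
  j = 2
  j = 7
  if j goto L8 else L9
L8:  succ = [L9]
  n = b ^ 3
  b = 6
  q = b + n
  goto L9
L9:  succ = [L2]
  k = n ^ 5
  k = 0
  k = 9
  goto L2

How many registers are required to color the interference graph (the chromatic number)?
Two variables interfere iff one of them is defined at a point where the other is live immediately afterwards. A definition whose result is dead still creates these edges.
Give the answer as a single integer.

def/use:
  L0: def={b,j,n} ue=∅
  L1: def={j,q} ue=∅
  L2: def={b,j} ue={b,j}
  L3: def={n} ue={b,n}
  L4: def={q} ue=∅
  L5: def={h,k} ue=∅
  L6: def={k} ue=∅
  L7: def={j} ue=∅
  L8: def={b,n,q} ue={b}
  L9: def={k} ue={n}

Live sets:
  L0 li=∅ lo={b,j,n}
  L1 li={b,n} lo={b,n}
  L2 li={b,j,n} lo={b,j,n}
  L3 li={b,n} lo=∅
  L4 li=∅ lo=∅
  L5 li={b,n} lo={b,n}
  L6 li=∅ lo=∅
  L7 li={b,n} lo={b,j,n}
  L8 li={b,j} lo={b,j,n}
  L9 li={b,j,n} lo={b,j,n}

Interference:
  b: {h,j,k,n,q}
  h: {b,n}
  j: {b,k,n,q}
  k: {b,j,n}
  n: {b,h,j,k,q}
  q: {b,j,n}

Chromatic number:
  clique {b,j,k,n} ⇒ need ≥ 4
  assign b→c0 h→c2 j→c2 k→c3 n→c1 q→c3 — no edge inside a register ⇒ χ ≤ 4
  χ = 4

Answer: 4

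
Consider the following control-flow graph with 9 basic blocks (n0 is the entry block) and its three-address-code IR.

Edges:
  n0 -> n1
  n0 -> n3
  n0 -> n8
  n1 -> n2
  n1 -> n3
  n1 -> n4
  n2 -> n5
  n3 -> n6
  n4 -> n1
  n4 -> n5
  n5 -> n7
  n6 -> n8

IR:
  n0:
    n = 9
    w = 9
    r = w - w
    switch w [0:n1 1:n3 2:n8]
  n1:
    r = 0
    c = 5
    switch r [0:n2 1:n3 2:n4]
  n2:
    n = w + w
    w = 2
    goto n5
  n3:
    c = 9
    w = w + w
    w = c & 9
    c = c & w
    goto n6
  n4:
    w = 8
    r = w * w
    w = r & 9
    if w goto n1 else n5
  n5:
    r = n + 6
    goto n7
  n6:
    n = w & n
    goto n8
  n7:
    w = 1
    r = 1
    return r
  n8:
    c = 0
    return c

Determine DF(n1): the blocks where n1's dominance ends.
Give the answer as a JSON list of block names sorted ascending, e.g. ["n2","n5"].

Answer: ["n1", "n3"]

Analysis:
idom tree: n1←n0 n2←n1 n3←n0 n4←n1 n5←n1 n6←n3 n7←n5 n8←n0
Dom∩ at merges:
  n1: preds {n0,n4}: {n0} ∩ {n0,n1,n4} = {n0}; idom=n0
  n3: preds {n0,n1}: {n0} ∩ {n0,n1} = {n0}; idom=n0
  n5: preds {n2,n4}: {n0,n1,n2} ∩ {n0,n1,n4} = {n0,n1}; idom=n1
  n8: preds {n0,n6}: {n0} ∩ {n0,n3,n6} = {n0}; idom=n0

DF walk-up:
  join n1 pred n0: · stop@n0
  join n1 pred n4: n4→n1 stop@n0
  join n3 pred n0: · stop@n0
  join n3 pred n1: n1 stop@n0
  join n5 pred n2: n2 stop@n1
  join n5 pred n4: n4 stop@n1
  join n8 pred n0: · stop@n0
  join n8 pred n6: n6→n3 stop@n0
  n0 → ∅
  n1 → {n1,n3}
  n2 → {n5}
  n3 → {n8}
  n4 → {n1,n5}
  n5 → ∅
  n6 → {n8}
  n7 → ∅
  n8 → ∅

DF(n1) = ["n1", "n3"]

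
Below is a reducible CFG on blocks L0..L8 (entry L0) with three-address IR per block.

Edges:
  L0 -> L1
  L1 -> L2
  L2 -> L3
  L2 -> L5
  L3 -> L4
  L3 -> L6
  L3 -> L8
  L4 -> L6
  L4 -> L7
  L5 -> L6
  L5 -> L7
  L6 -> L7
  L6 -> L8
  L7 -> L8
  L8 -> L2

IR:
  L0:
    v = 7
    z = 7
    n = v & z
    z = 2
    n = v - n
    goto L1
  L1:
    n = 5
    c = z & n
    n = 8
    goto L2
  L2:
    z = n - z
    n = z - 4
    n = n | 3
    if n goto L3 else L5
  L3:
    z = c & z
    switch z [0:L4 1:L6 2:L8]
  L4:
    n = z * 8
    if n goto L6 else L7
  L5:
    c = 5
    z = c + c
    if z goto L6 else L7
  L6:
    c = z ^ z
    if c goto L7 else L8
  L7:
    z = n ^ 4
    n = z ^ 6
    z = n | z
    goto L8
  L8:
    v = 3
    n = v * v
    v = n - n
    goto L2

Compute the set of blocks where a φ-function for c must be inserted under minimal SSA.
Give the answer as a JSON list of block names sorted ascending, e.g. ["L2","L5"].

idom tree: L1←L0 L2←L1 L3←L2 L4←L3 L5←L2 L6←L2 L7←L2 L8←L2
Dom at joins:
  L2: preds {L1,L8}: {L0,L1} ∩ {L0,L1,L2,L8} = {L0,L1}; idom=L1
  L6: preds {L3,L4,L5}: {L0,L1,L2,L3} ∩ {L0,L1,L2,L3,L4} ∩ {L0,L1,L2,L5} = {L0,L1,L2}; idom=L2
  L7: preds {L4,L5,L6}: {L0,L1,L2,L3,L4} ∩ {L0,L1,L2,L5} ∩ {L0,L1,L2,L6} = {L0,L1,L2}; idom=L2
  L8: preds {L3,L6,L7}: {L0,L1,L2,L3} ∩ {L0,L1,L2,L6} ∩ {L0,L1,L2,L7} = {L0,L1,L2}; idom=L2

DF walk-up:
  join L2 pred L1: · stop@L1
  join L2 pred L8: L8→L2 stop@L1
  join L6 pred L3: L3 stop@L2
  join L6 pred L4: L4→L3 stop@L2
  join L6 pred L5: L5 stop@L2
  join L7 pred L4: L4→L3 stop@L2
  join L7 pred L5: L5 stop@L2
  join L7 pred L6: L6 stop@L2
  join L8 pred L3: L3 stop@L2
  join L8 pred L6: L6 stop@L2
  join L8 pred L7: L7 stop@L2
  L0 → ∅
  L1 → ∅
  L2 → {L2}
  L3 → {L6,L7,L8}
  L4 → {L6,L7}
  L5 → {L6,L7}
  L6 → {L7,L8}
  L7 → {L8}
  L8 → {L2}

φ for c: defs {L1,L5,L6}
  DF⁺ = {L2,L6,L7,L8}

Answer: ["L2", "L6", "L7", "L8"]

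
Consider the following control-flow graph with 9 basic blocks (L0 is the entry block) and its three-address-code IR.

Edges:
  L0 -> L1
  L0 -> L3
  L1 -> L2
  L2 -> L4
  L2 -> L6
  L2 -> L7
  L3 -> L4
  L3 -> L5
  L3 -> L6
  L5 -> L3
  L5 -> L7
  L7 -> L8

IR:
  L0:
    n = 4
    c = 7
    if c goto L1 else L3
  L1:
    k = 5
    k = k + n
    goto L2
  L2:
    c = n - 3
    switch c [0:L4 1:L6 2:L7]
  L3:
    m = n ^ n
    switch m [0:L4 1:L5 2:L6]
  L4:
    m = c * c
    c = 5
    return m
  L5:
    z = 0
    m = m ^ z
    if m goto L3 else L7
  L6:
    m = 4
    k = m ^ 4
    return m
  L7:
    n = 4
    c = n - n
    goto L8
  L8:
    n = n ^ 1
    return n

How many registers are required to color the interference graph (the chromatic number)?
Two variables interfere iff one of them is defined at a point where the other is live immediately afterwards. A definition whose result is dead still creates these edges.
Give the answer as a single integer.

Answer: 4

Derivation:
def/use:
  L0: {c,n} / ∅
  L1: {k} / {n}
  L2: {c} / {n}
  L3: {m} / {n}
  L4: {c,m} / {c}
  L5: {m,z} / {m}
  L6: {k,m} / ∅
  L7: {c,n} / ∅
  L8: {n} / {n}

Backward fixpoint:
  L0 li=∅ lo={c,n}
  L1 li={n} lo={n}
  L2 li={n} lo={c}
  L3 li={c,n} lo={c,m,n}
  L4 li={c} lo=∅
  L5 li={c,m,n} lo={c,n}
  L6 li=∅ lo=∅
  L7 li=∅ lo={n}
  L8 li={n} lo=∅

Interference:
  c — {m,n,z}
  k — {m,n}
  m — {c,k,n,z}
  n — {c,k,m,z}
  z — {c,m,n}

Registers:
  lower bound: {c,m,n,z} mutually conflict ⇒ χ ≥ 4
  assign c→c2 k→c2 m→c0 n→c1 z→c3 — no edge inside a register ⇒ χ ≤ 4
  χ = 4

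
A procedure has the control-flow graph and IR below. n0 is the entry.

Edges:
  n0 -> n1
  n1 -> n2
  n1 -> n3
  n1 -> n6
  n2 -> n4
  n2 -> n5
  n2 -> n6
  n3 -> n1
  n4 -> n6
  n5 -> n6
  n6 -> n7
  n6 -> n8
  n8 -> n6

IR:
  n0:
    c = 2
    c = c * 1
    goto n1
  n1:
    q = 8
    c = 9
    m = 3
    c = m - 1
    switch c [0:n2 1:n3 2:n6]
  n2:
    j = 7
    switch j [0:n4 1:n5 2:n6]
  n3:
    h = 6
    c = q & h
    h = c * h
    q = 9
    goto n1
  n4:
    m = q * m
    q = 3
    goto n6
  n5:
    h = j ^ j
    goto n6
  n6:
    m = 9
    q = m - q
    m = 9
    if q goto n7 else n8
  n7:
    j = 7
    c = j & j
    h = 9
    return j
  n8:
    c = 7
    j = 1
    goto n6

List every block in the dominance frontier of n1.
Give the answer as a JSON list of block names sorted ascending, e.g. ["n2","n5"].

Answer: ["n1"]

Derivation:
idom tree: n1←n0 n2←n1 n3←n1 n4←n2 n5←n2 n6←n1 n7←n6 n8←n6
Dom∩ at merges:
  n1: preds {n0,n3}: {n0} ∩ {n0,n1,n3} = {n0}; idom=n0
  n6: preds {n1,n2,n4,n5,n8}: {n0,n1} ∩ {n0,n1,n2} ∩ {n0,n1,n2,n4} ∩ {n0,n1,n2,n5} ∩ {n0,n1,n6,n8} = {n0,n1}; idom=n1

DF derivation:
  n1←n0: walk · to n0
  n1←n3: walk n3→n1 to n0
  n6←n1: walk · to n1
  n6←n2: walk n2 to n1
  n6←n4: walk n4→n2 to n1
  n6←n5: walk n5→n2 to n1
  n6←n8: walk n8→n6 to n1
  DF(n0)=∅
  DF(n1)={n1}
  DF(n2)={n6}
  DF(n3)={n1}
  DF(n4)={n6}
  DF(n5)={n6}
  DF(n6)={n6}
  DF(n7)=∅
  DF(n8)={n6}

DF(n1) = ["n1"]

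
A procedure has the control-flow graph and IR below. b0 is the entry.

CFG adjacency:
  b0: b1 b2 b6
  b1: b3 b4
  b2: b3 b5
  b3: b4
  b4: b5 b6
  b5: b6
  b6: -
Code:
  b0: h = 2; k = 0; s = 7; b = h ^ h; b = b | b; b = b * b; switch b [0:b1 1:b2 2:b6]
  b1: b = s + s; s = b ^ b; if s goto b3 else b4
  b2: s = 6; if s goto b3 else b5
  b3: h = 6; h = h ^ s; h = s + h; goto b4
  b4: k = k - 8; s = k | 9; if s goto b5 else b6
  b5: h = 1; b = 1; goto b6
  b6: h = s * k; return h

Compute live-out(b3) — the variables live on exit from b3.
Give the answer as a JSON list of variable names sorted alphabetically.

Per-block:
  b0 def {b,h,k,s} use ∅
  b1 def {b,s} use {s}
  b2 def {s} use ∅
  b3 def {h} use {s}
  b4 def {k,s} use {k}
  b5 def {b,h} use ∅
  b6 def {h} use {k,s}

Live sets:
  b0 li=∅ lo={k,s}
  b1 li={k,s} lo={k,s}
  b2 li={k} lo={k,s}
  b3 li={k,s} lo={k}
  b4 li={k} lo={k,s}
  b5 li={k,s} lo={k,s}
  b6 li={k,s} lo=∅

live-out(b3) = ["k"]

Answer: ["k"]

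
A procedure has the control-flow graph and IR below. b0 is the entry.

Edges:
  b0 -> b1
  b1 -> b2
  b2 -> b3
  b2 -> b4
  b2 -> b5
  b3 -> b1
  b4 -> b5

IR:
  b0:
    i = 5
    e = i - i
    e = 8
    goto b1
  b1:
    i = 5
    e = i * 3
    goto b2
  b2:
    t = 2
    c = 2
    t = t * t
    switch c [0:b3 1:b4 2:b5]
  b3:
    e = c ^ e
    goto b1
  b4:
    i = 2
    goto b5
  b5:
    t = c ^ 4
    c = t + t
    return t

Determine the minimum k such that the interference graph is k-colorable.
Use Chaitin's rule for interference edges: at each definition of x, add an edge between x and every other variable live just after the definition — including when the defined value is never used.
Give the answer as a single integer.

Answer: 3

Derivation:
def/use:
  b0: {e,i} / ∅
  b1: {e,i} / ∅
  b2: {c,t} / ∅
  b3: {e} / {c,e}
  b4: {i} / ∅
  b5: {c,t} / {c}

Liveness:
  b0: in=∅ out=∅
  b1: in=∅ out={e}
  b2: in={e} out={c,e}
  b3: in={c,e} out=∅
  b4: in={c} out={c}
  b5: in={c} out=∅

Interference:
  c↔{e,i,t}
  e↔{c,t}
  i↔{c}
  t↔{c,e}

Chromatic number:
  clique {c,e,t} ⇒ need ≥ 3
  3-colouring: c0={c}  c1={e,i}  c2={t}
  χ = 3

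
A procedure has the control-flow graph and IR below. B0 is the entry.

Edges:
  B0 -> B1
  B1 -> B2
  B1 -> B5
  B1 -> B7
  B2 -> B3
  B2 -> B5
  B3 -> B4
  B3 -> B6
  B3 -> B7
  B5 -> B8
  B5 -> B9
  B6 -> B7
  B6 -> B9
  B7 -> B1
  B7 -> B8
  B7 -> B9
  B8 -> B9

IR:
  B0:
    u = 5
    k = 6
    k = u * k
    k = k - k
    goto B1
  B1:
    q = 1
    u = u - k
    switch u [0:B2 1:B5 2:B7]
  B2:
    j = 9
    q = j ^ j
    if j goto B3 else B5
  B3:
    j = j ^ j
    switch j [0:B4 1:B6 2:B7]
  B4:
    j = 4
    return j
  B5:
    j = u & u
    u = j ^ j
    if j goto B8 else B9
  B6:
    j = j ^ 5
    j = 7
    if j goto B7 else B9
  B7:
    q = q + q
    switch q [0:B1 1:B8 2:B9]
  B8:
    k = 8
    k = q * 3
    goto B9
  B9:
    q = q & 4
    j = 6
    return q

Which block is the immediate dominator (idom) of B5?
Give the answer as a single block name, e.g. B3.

Answer: B1

Derivation:
idom tree: B1←B0 B2←B1 B3←B2 B4←B3 B5←B1 B6←B3 B7←B1 B8←B1 B9←B1
Dom at joins:
  B1: preds {B0,B7}: {B0} ∩ {B0,B1,B7} = {B0}; idom=B0
  B5: preds {B1,B2}: {B0,B1} ∩ {B0,B1,B2} = {B0,B1}; idom=B1
  B7: preds {B1,B3,B6}: {B0,B1} ∩ {B0,B1,B2,B3} ∩ {B0,B1,B2,B3,B6} = {B0,B1}; idom=B1
  B8: preds {B5,B7}: {B0,B1,B5} ∩ {B0,B1,B7} = {B0,B1}; idom=B1
  B9: preds {B5,B6,B7,B8}: {B0,B1,B5} ∩ {B0,B1,B2,B3,B6} ∩ {B0,B1,B7} ∩ {B0,B1,B8} = {B0,B1}; idom=B1

idom(B5) = B1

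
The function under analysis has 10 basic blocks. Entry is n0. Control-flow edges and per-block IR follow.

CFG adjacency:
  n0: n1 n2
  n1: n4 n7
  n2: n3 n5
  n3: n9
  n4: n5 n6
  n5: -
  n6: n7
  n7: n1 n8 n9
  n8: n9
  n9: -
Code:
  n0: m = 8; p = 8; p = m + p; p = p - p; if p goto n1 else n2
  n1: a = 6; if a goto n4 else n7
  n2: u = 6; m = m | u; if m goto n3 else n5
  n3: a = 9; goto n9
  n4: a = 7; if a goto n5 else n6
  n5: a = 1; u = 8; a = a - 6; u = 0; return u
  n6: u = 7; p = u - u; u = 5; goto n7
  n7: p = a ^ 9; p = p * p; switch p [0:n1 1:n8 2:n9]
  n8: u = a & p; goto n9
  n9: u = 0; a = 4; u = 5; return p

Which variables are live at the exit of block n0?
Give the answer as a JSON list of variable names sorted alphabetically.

def/use:
  n0 def {m,p} use ∅
  n1 def {a} use ∅
  n2 def {m,u} use {m}
  n3 def {a} use ∅
  n4 def {a} use ∅
  n5 def {a,u} use ∅
  n6 def {p,u} use ∅
  n7 def {p} use {a}
  n8 def {u} use {a,p}
  n9 def {a,u} use {p}

Live sets:
  n0 li=∅ lo={m,p}
  n1 li=∅ lo={a}
  n2 li={m,p} lo={p}
  n3 li={p} lo={p}
  n4 li=∅ lo={a}
  n5 li=∅ lo=∅
  n6 li={a} lo={a}
  n7 li={a} lo={a,p}
  n8 li={a,p} lo={p}
  n9 li={p} lo=∅

live-out(n0) = ["m", "p"]

Answer: ["m", "p"]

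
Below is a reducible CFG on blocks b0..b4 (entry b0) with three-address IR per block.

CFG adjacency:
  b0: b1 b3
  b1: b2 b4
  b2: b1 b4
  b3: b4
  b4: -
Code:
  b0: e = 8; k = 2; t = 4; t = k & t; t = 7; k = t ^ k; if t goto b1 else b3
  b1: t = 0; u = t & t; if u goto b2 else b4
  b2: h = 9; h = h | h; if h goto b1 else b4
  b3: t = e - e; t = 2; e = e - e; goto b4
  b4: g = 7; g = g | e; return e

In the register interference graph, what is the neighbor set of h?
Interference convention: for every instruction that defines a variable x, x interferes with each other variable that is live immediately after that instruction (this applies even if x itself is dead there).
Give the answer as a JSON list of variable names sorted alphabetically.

Answer: ["e"]

Derivation:
Block summaries:
  b0 def {e,k,t} use ∅
  b1 def {t,u} use ∅
  b2 def {h} use ∅
  b3 def {e,t} use {e}
  b4 def {g} use {e}

Backward fixpoint:
  b0 li=∅ lo={e}
  b1 li={e} lo={e}
  b2 li={e} lo={e}
  b3 li={e} lo={e}
  b4 li={e} lo=∅

Interfere edges:
  e — {g,h,k,t,u}
  g — {e}
  h — {e}
  k — {e,t}
  t — {e,k}
  u — {e}

N(h) = ["e"]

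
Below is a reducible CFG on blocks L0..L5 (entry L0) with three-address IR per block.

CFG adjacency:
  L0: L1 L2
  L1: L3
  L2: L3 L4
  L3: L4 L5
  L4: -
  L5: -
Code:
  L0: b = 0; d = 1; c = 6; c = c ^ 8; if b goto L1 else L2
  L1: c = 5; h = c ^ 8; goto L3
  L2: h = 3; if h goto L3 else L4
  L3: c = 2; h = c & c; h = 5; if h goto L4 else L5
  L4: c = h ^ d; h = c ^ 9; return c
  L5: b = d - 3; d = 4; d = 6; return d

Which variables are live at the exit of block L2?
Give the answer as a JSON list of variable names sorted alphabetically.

Answer: ["d", "h"]

Derivation:
def/use:
  L0 def {b,c,d} use ∅
  L1 def {c,h} use ∅
  L2 def {h} use ∅
  L3 def {c,h} use ∅
  L4 def {c,h} use {d,h}
  L5 def {b,d} use {d}

Live sets:
  live L0: ∅→{d}
  live L1: {d}→{d}
  live L2: {d}→{d,h}
  live L3: {d}→{d,h}
  live L4: {d,h}→∅
  live L5: {d}→∅

live-out(L2) = ["d", "h"]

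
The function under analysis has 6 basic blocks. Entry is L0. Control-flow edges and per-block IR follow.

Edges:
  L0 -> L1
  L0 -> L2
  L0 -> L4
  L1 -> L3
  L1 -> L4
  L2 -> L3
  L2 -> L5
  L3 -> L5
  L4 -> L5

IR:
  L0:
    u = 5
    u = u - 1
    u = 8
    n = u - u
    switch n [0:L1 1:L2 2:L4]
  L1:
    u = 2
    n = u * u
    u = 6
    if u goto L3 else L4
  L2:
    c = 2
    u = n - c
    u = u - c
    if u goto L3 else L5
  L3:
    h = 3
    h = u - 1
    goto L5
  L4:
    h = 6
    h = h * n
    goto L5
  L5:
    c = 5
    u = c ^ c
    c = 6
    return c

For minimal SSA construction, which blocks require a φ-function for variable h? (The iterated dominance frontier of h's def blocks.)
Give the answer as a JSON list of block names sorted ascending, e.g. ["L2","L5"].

idom tree: L1←L0 L2←L0 L3←L0 L4←L0 L5←L0
Dom∩ at merges:
  L3: preds {L1,L2}: {L0,L1} ∩ {L0,L2} = {L0}; idom=L0
  L4: preds {L0,L1}: {L0} ∩ {L0,L1} = {L0}; idom=L0
  L5: preds {L2,L3,L4}: {L0,L2} ∩ {L0,L3} ∩ {L0,L4} = {L0}; idom=L0

Frontier:
  join L3 pred L1: L1 stop@L0
  join L3 pred L2: L2 stop@L0
  join L4 pred L0: · stop@L0
  join L4 pred L1: L1 stop@L0
  join L5 pred L2: L2 stop@L0
  join L5 pred L3: L3 stop@L0
  join L5 pred L4: L4 stop@L0
  DF(L0)=∅
  DF(L1)={L3,L4}
  DF(L2)={L3,L5}
  DF(L3)={L5}
  DF(L4)={L5}
  DF(L5)=∅

φ for h: defs {L3,L4}
  DF⁺ = {L5}

Answer: ["L5"]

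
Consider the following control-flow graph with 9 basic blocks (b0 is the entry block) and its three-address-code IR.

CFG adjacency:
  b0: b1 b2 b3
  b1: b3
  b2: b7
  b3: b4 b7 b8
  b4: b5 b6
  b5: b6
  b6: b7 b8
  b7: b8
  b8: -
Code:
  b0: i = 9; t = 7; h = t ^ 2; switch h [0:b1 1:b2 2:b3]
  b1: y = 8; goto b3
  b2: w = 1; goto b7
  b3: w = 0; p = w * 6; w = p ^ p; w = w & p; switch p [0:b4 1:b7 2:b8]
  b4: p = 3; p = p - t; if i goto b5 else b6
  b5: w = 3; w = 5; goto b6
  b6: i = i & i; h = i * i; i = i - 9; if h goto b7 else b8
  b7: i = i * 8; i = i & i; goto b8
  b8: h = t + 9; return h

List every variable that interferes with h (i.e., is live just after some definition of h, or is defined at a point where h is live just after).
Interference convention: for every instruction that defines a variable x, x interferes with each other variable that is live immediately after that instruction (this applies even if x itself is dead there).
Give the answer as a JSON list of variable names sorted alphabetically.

Answer: ["i", "t"]

Analysis:
def/use:
  b0 def {h,i,t} use ∅
  b1 def {y} use ∅
  b2 def {w} use ∅
  b3 def {p,w} use ∅
  b4 def {p} use {i,t}
  b5 def {w} use ∅
  b6 def {h,i} use {i}
  b7 def {i} use {i}
  b8 def {h} use {t}

Backward fixpoint:
  live b0: ∅→{i,t}
  live b1: {i,t}→{i,t}
  live b2: {i,t}→{i,t}
  live b3: {i,t}→{i,t}
  live b4: {i,t}→{i,t}
  live b5: {i,t}→{i,t}
  live b6: {i,t}→{i,t}
  live b7: {i,t}→{t}
  live b8: {t}→∅

Interference:
  h↔{i,t}
  i↔{h,p,t,w,y}
  p↔{i,t,w}
  t↔{h,i,p,w,y}
  w↔{i,p,t}
  y↔{i,t}

N(h) = ["i", "t"]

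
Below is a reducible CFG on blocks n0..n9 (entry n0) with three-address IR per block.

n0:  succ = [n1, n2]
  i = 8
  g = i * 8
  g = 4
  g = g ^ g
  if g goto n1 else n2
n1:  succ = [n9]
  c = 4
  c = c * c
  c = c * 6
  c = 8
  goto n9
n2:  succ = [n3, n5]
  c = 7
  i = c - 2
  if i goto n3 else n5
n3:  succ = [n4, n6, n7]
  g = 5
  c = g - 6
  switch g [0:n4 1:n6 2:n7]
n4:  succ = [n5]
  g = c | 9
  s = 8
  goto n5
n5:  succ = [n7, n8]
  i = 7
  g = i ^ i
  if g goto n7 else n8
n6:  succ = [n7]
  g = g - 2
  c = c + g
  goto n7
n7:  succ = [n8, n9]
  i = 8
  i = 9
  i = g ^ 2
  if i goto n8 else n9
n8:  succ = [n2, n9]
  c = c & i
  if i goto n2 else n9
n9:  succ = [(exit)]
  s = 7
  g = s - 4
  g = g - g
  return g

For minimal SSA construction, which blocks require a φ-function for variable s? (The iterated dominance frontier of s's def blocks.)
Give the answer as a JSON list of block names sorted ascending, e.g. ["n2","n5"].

Answer: ["n2", "n5", "n7", "n8", "n9"]

Working:
idom tree: n1←n0 n2←n0 n3←n2 n4←n3 n5←n2 n6←n3 n7←n2 n8←n2 n9←n0
Dom∩ at merges:
  n2: preds {n0,n8}: {n0} ∩ {n0,n2,n8} = {n0}; idom=n0
  n5: preds {n2,n4}: {n0,n2} ∩ {n0,n2,n3,n4} = {n0,n2}; idom=n2
  n7: preds {n3,n5,n6}: {n0,n2,n3} ∩ {n0,n2,n5} ∩ {n0,n2,n3,n6} = {n0,n2}; idom=n2
  n8: preds {n5,n7}: {n0,n2,n5} ∩ {n0,n2,n7} = {n0,n2}; idom=n2
  n9: preds {n1,n7,n8}: {n0,n1} ∩ {n0,n2,n7} ∩ {n0,n2,n8} = {n0}; idom=n0

DF walk-up:
  n2←n0: walk · to n0
  n2←n8: walk n8→n2 to n0
  n5←n2: walk · to n2
  n5←n4: walk n4→n3 to n2
  n7←n3: walk n3 to n2
  n7←n5: walk n5 to n2
  n7←n6: walk n6→n3 to n2
  n8←n5: walk n5 to n2
  n8←n7: walk n7 to n2
  n9←n1: walk n1 to n0
  n9←n7: walk n7→n2 to n0
  n9←n8: walk n8→n2 to n0
  n0 → ∅
  n1 → {n9}
  n2 → {n2,n9}
  n3 → {n5,n7}
  n4 → {n5}
  n5 → {n7,n8}
  n6 → {n7}
  n7 → {n8,n9}
  n8 → {n2,n9}
  n9 → ∅

φ for s: defs {n4,n9}
  DF⁺ = {n2,n5,n7,n8,n9}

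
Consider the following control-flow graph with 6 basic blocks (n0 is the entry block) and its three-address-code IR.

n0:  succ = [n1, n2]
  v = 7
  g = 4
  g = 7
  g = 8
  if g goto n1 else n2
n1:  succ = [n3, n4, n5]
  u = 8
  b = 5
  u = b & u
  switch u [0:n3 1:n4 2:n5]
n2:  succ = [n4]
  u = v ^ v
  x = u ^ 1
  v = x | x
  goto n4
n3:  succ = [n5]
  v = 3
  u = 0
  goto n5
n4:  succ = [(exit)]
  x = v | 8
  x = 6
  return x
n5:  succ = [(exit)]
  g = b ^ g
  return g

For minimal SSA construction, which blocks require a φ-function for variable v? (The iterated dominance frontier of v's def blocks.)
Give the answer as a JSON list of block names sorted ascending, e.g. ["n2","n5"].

idom tree: n1←n0 n2←n0 n3←n1 n4←n0 n5←n1
Dom at joins:
  n4: preds {n1,n2}: {n0,n1} ∩ {n0,n2} = {n0}; idom=n0
  n5: preds {n1,n3}: {n0,n1} ∩ {n0,n1,n3} = {n0,n1}; idom=n1

DF walk-up:
  n4←n1: walk n1 to n0
  n4←n2: walk n2 to n0
  n5←n1: walk · to n1
  n5←n3: walk n3 to n1
  n0 → ∅
  n1 → {n4}
  n2 → {n4}
  n3 → {n5}
  n4 → ∅
  n5 → ∅

φ for v: defs {n0,n2,n3}
  DF⁺ = {n4,n5}

Answer: ["n4", "n5"]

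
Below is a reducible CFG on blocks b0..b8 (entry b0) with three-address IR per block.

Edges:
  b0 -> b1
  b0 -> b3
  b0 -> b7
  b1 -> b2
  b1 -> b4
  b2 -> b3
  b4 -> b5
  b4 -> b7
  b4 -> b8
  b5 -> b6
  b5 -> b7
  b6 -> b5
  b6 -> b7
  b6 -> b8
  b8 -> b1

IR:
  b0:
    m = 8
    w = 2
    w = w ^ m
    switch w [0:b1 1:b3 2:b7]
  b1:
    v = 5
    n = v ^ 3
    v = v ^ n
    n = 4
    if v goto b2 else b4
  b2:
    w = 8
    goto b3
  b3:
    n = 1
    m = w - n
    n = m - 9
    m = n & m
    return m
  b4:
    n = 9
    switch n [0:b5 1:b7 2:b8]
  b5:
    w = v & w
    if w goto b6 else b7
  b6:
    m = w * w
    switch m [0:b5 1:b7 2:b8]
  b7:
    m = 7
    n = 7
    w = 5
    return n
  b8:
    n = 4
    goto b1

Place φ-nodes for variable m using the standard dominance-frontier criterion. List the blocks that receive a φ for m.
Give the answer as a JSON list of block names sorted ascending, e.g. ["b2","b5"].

idom tree: b1←b0 b2←b1 b3←b0 b4←b1 b5←b4 b6←b5 b7←b0 b8←b4
Dom∩ at merges:
  b1: preds {b0,b8}: {b0} ∩ {b0,b1,b4,b8} = {b0}; idom=b0
  b3: preds {b0,b2}: {b0} ∩ {b0,b1,b2} = {b0}; idom=b0
  b5: preds {b4,b6}: {b0,b1,b4} ∩ {b0,b1,b4,b5,b6} = {b0,b1,b4}; idom=b4
  b7: preds {b0,b4,b5,b6}: {b0} ∩ {b0,b1,b4} ∩ {b0,b1,b4,b5} ∩ {b0,b1,b4,b5,b6} = {b0}; idom=b0
  b8: preds {b4,b6}: {b0,b1,b4} ∩ {b0,b1,b4,b5,b6} = {b0,b1,b4}; idom=b4

DF derivation:
  join b1 pred b0: · stop@b0
  join b1 pred b8: b8→b4→b1 stop@b0
  join b3 pred b0: · stop@b0
  join b3 pred b2: b2→b1 stop@b0
  join b5 pred b4: · stop@b4
  join b5 pred b6: b6→b5 stop@b4
  join b7 pred b0: · stop@b0
  join b7 pred b4: b4→b1 stop@b0
  join b7 pred b5: b5→b4→b1 stop@b0
  join b7 pred b6: b6→b5→b4→b1 stop@b0
  join b8 pred b4: · stop@b4
  join b8 pred b6: b6→b5 stop@b4
  b0 → ∅
  b1 → {b1,b3,b7}
  b2 → {b3}
  b3 → ∅
  b4 → {b1,b7}
  b5 → {b5,b7,b8}
  b6 → {b5,b7,b8}
  b7 → ∅
  b8 → {b1}

φ for m: defs {b0,b3,b6,b7}
  DF⁺ = {b1,b3,b5,b7,b8}

Answer: ["b1", "b3", "b5", "b7", "b8"]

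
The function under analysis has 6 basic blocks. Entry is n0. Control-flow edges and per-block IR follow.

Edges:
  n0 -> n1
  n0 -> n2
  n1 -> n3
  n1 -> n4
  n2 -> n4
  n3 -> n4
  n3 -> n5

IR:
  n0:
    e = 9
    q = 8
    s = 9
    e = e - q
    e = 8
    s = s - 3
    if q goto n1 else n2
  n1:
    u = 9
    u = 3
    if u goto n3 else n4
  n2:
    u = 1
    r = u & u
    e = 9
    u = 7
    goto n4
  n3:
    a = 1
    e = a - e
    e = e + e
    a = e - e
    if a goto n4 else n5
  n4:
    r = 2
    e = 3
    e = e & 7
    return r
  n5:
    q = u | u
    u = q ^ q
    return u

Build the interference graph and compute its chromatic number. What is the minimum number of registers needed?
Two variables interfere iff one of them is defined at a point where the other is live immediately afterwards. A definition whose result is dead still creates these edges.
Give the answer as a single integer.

Block summaries:
  n0: {e,q,s} / ∅
  n1: {u} / ∅
  n2: {e,r,u} / ∅
  n3: {a,e} / {e}
  n4: {e,r} / ∅
  n5: {q,u} / {u}

Backward fixpoint:
  live n0: ∅→{e}
  live n1: {e}→{e,u}
  live n2: ∅→∅
  live n3: {e,u}→{u}
  live n4: ∅→∅
  live n5: {u}→∅

Conflict graph:
  a: {e,u}
  e: {a,q,r,s,u}
  q: {e,s}
  r: {e}
  s: {e,q}
  u: {a,e}

Chromatic number:
  {a,e,u} pairwise interfere (3-clique) ⇒ χ ≥ 3
  3-colouring: c0={e}  c1={a,q,r}  c2={s,u}
  χ = 3

Answer: 3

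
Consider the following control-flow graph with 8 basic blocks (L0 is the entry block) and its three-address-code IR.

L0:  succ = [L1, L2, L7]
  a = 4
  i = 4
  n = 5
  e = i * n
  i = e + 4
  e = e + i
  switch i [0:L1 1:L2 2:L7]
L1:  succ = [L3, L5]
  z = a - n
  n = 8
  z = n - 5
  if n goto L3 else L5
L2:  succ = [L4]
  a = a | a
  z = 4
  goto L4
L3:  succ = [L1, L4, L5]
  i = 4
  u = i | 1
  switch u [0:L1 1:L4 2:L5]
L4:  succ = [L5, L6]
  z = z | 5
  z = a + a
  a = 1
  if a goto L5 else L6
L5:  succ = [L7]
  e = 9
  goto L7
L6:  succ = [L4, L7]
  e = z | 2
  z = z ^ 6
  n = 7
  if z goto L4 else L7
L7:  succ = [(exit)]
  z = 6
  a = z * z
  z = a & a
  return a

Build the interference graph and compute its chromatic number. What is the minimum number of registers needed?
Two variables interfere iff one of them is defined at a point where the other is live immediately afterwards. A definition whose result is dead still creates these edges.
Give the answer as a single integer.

Answer: 5

Working:
Per-block:
  L0: {a,e,i,n} / ∅
  L1: {n,z} / {a,n}
  L2: {a,z} / {a}
  L3: {i,u} / ∅
  L4: {a,z} / {a,z}
  L5: {e} / ∅
  L6: {e,n,z} / {z}
  L7: {a,z} / ∅

Live sets:
  L0 li=∅ lo={a,n}
  L1 li={a,n} lo={a,n,z}
  L2 li={a} lo={a,z}
  L3 li={a,n,z} lo={a,n,z}
  L4 li={a,z} lo={a,z}
  L5 li=∅ lo=∅
  L6 li={a,z} lo={a,z}
  L7 li=∅ lo=∅

Interference:
  a: {e,i,n,u,z}
  e: {a,i,n,z}
  i: {a,e,n,z}
  n: {a,e,i,u,z}
  u: {a,n,z}
  z: {a,e,i,n,u}

Chromatic number:
  {a,e,i,n,z} pairwise interfere (5-clique) ⇒ χ ≥ 5
  5-colouring: c0={a}  c1={n}  c2={z}  c3={e,u}  c4={i}
  χ = 5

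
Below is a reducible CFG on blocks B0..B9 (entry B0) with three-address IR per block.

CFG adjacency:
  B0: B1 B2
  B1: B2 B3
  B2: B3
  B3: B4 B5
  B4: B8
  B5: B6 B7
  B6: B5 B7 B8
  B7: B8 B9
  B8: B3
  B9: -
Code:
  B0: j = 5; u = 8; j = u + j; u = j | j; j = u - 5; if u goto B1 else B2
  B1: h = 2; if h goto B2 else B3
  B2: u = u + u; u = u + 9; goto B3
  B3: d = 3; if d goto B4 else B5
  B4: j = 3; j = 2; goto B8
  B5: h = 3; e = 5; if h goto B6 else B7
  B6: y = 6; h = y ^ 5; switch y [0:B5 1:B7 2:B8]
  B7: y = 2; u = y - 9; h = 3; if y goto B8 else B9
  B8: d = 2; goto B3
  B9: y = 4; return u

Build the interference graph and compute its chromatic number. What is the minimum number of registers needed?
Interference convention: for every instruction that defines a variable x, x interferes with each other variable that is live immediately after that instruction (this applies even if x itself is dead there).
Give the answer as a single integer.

Answer: 3

Analysis:
def/use:
  B0 def {j,u} use ∅
  B1 def {h} use ∅
  B2 def {u} use {u}
  B3 def {d} use ∅
  B4 def {j} use ∅
  B5 def {e,h} use ∅
  B6 def {h,y} use ∅
  B7 def {h,u,y} use ∅
  B8 def {d} use ∅
  B9 def {y} use {u}

Backward fixpoint:
  live B0: ∅→{u}
  live B1: {u}→{u}
  live B2: {u}→∅
  live B3: ∅→∅
  live B4: ∅→∅
  live B5: ∅→∅
  live B6: ∅→∅
  live B7: ∅→{u}
  live B8: ∅→∅
  live B9: {u}→∅

Interfere edges:
  d↔∅
  e↔{h}
  h↔{e,u,y}
  j↔{u}
  u↔{h,j,y}
  y↔{h,u}

Chromatic number:
  lower bound: {h,u,y} mutually conflict ⇒ χ ≥ 3
  3-colouring: R0={d,h,j}  R1={e,u}  R2={y}
  χ = 3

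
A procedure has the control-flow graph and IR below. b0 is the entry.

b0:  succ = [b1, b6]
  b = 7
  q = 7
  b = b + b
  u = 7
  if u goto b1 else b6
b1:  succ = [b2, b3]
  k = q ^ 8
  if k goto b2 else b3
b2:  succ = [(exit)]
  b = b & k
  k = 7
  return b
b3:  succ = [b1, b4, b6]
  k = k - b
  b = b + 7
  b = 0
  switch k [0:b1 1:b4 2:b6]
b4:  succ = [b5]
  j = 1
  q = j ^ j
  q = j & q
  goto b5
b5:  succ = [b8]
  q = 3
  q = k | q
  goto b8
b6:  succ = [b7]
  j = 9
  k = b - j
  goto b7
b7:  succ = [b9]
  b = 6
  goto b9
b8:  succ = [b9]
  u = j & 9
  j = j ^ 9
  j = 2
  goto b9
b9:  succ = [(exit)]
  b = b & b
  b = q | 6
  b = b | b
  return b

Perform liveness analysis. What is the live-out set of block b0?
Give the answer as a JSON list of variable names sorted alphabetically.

Block summaries:
  b0: def={b,q,u} ue=∅
  b1: def={k} ue={q}
  b2: def={b,k} ue={b,k}
  b3: def={b,k} ue={b,k}
  b4: def={j,q} ue=∅
  b5: def={q} ue={k}
  b6: def={j,k} ue={b}
  b7: def={b} ue=∅
  b8: def={j,u} ue={j}
  b9: def={b} ue={b,q}

Backward fixpoint:
  live b0: ∅→{b,q}
  live b1: {b,q}→{b,k,q}
  live b2: {b,k}→∅
  live b3: {b,k,q}→{b,k,q}
  live b4: {b,k}→{b,j,k}
  live b5: {b,j,k}→{b,j,q}
  live b6: {b,q}→{q}
  live b7: {q}→{b,q}
  live b8: {b,j,q}→{b,q}
  live b9: {b,q}→∅

live-out(b0) = ["b", "q"]

Answer: ["b", "q"]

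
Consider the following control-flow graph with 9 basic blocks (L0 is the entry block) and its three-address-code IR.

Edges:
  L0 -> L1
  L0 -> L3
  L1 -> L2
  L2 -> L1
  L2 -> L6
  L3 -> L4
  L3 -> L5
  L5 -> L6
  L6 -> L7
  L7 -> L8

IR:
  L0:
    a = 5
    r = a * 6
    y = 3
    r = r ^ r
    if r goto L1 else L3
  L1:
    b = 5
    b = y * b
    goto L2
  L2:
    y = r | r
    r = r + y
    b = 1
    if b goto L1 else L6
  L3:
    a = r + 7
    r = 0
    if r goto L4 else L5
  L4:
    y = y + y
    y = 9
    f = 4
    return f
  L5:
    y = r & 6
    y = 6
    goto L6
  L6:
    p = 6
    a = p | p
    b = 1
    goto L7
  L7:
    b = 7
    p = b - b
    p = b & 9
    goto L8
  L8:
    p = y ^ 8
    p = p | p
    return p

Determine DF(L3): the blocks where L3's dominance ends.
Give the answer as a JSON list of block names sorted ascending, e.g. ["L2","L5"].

Answer: ["L6"]

Working:
idom tree: L1←L0 L2←L1 L3←L0 L4←L3 L5←L3 L6←L0 L7←L6 L8←L7
Join-block Dom:
  L1: preds {L0,L2}: {L0} ∩ {L0,L1,L2} = {L0}; idom=L0
  L6: preds {L2,L5}: {L0,L1,L2} ∩ {L0,L3,L5} = {L0}; idom=L0

Frontier:
  L1←L0: walk · to L0
  L1←L2: walk L2→L1 to L0
  L6←L2: walk L2→L1 to L0
  L6←L5: walk L5→L3 to L0
  L0: DF=∅
  L1: DF={L1,L6}
  L2: DF={L1,L6}
  L3: DF={L6}
  L4: DF=∅
  L5: DF={L6}
  L6: DF=∅
  L7: DF=∅
  L8: DF=∅

DF(L3) = ["L6"]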